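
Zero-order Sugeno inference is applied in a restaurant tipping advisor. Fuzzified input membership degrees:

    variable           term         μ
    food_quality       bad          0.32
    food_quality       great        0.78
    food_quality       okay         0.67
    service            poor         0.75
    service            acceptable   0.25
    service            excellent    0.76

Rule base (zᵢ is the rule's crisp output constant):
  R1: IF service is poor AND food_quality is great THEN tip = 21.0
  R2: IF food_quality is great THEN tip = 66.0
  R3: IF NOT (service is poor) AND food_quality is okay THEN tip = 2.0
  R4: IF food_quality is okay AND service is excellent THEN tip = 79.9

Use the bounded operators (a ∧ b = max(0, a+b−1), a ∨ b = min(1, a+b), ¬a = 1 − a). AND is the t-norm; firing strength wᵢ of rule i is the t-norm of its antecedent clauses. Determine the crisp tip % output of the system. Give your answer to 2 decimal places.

55.73

R1 (z=21.0): poor=0.75, great=0.78; AND[max(0, a+b−1)] → w = 0.53
R2 (z=66.0): great=0.78 → w = 0.78
R3 (z=2.0): ¬poor=1−0.75=0.25, okay=0.67; AND[max(0, a+b−1)] → w = 0.00
R4 (z=79.9): okay=0.67, excellent=0.76; AND[max(0, a+b−1)] → w = 0.43
Weighted average = (0.53·21.0 + 0.78·66.0 + 0.00·2.0 + 0.43·79.9) / (0.53 + 0.78 + 0.00 + 0.43)
  = 96.9670 / 1.7400 = 55.73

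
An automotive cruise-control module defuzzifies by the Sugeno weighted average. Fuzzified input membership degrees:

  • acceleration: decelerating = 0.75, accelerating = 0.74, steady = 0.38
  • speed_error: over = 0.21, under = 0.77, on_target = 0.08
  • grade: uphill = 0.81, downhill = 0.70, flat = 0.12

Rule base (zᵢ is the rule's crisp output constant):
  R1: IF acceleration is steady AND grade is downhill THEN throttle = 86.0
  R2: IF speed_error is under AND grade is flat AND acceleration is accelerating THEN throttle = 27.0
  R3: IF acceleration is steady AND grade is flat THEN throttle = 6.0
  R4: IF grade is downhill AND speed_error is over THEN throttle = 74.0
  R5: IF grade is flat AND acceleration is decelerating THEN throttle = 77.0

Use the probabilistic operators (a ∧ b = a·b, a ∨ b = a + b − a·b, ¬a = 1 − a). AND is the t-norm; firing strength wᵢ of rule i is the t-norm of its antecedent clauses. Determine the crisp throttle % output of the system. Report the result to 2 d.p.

69.38

R1 (z=86.0): steady=0.38, downhill=0.70; AND[a·b] → w = 0.2660
R2 (z=27.0): under=0.77, flat=0.12, accelerating=0.74; AND[a·b] → w = 0.0684
R3 (z=6.0): steady=0.38, flat=0.12; AND[a·b] → w = 0.0456
R4 (z=74.0): downhill=0.70, over=0.21; AND[a·b] → w = 0.1470
R5 (z=77.0): flat=0.12, decelerating=0.75; AND[a·b] → w = 0.0900
Weighted average = (0.2660·86.0 + 0.0684·27.0 + 0.0456·6.0 + 0.1470·74.0 + 0.0900·77.0) / (0.2660 + 0.0684 + 0.0456 + 0.1470 + 0.0900)
  = 42.8038 / 0.6170 = 69.38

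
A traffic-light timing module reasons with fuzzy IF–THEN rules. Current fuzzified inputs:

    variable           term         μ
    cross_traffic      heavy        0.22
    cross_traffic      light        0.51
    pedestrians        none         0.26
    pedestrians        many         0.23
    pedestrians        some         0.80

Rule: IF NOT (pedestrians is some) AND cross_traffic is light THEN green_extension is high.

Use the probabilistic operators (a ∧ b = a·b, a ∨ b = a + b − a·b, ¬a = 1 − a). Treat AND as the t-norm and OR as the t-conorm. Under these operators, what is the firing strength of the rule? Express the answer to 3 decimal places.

firing strength: ¬some=1−0.80=0.20, light=0.51; AND[a·b] → w = 0.1020

0.102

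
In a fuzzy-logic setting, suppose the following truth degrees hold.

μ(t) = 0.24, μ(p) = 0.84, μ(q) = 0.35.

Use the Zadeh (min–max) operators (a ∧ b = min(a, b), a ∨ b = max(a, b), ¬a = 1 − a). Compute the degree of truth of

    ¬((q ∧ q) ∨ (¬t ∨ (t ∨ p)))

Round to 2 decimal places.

q ∧ q = min(a, b) on (0.35, 0.35) = 0.35
¬t = 1 − 0.24 = 0.76
t ∨ p = max(a, b) on (0.24, 0.84) = 0.84
¬t ∨ (t ∨ p) = max(a, b) on (0.76, 0.84) = 0.84
(q ∧ q) ∨ (¬t ∨ (t ∨ p)) = max(a, b) on (0.35, 0.84) = 0.84
¬((q ∧ q) ∨ (¬t ∨ (t ∨ p))) = 1 − 0.84 = 0.16

0.16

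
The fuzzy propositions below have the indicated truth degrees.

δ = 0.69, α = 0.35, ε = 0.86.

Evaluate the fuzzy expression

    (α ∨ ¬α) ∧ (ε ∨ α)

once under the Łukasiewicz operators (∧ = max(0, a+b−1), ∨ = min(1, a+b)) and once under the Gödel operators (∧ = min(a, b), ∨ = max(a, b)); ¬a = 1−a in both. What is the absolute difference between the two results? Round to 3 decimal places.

Under Łukasiewicz:
  ¬α = 1 − 0.35 = 0.65
  α ∨ ¬α = min(1, a+b) on (0.35, 0.65) = 1.00
  ε ∨ α = min(1, a+b) on (0.86, 0.35) = 1.00
  (α ∨ ¬α) ∧ (ε ∨ α) = max(0, a+b−1) on (1.00, 1.00) = 1.00
  → value = 1.0000
Under Gödel:
  ¬α = 1 − 0.35 = 0.65
  α ∨ ¬α = max(a, b) on (0.35, 0.65) = 0.65
  ε ∨ α = max(a, b) on (0.86, 0.35) = 0.86
  (α ∨ ¬α) ∧ (ε ∨ α) = min(a, b) on (0.65, 0.86) = 0.65
  → value = 0.6500
|1.0000 − 0.6500| = 0.350

0.350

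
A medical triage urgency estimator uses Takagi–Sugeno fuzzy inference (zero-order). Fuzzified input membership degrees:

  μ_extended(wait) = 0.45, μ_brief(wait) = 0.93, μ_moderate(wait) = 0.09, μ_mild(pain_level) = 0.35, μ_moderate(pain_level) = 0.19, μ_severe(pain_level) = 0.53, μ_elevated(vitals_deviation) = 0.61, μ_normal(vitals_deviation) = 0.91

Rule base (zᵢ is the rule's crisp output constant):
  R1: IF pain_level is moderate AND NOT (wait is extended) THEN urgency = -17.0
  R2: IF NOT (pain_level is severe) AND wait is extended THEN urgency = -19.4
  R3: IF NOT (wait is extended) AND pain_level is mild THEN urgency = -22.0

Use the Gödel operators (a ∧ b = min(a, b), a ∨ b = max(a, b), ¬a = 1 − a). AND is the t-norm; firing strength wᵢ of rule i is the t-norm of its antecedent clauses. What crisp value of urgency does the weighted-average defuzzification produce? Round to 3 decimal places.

-19.859

R1 (z=-17.0): moderate=0.19, ¬extended=1−0.45=0.55; AND[min(a, b)] → w = 0.19
R2 (z=-19.4): ¬severe=1−0.53=0.47, extended=0.45; AND[min(a, b)] → w = 0.45
R3 (z=-22.0): ¬extended=1−0.45=0.55, mild=0.35; AND[min(a, b)] → w = 0.35
Weighted average = (0.19·-17.0 + 0.45·-19.4 + 0.35·-22.0) / (0.19 + 0.45 + 0.35)
  = -19.6600 / 0.9900 = -19.859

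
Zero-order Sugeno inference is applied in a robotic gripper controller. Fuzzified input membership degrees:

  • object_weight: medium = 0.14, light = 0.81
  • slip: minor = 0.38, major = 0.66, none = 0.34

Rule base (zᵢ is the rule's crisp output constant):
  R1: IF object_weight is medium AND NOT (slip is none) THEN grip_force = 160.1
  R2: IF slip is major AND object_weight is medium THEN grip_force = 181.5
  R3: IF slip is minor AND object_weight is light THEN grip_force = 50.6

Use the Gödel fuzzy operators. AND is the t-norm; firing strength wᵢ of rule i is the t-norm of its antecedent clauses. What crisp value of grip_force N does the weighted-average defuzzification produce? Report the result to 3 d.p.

101.594

R1 (z=160.1): medium=0.14, ¬none=1−0.34=0.66; AND[min(a, b)] → w = 0.14
R2 (z=181.5): major=0.66, medium=0.14; AND[min(a, b)] → w = 0.14
R3 (z=50.6): minor=0.38, light=0.81; AND[min(a, b)] → w = 0.38
Weighted average = (0.14·160.1 + 0.14·181.5 + 0.38·50.6) / (0.14 + 0.14 + 0.38)
  = 67.0520 / 0.6600 = 101.594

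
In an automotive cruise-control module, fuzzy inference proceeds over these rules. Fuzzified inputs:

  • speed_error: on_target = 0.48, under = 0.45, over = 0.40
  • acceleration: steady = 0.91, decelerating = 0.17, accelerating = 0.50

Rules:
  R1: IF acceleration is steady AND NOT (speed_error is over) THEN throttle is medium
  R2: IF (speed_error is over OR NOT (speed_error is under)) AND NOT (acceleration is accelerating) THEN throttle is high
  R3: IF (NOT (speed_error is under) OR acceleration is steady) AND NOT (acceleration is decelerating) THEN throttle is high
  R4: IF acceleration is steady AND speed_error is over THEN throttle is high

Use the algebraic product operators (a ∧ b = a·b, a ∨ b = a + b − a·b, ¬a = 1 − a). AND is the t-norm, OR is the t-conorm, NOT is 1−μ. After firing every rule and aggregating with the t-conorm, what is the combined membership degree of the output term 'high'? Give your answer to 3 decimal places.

R1: steady=0.91, ¬over=1−0.40=0.60; AND[a·b] → w = 0.5460
R2: (over=0.40 OR ¬under=1−0.45=0.55) = 0.7300; AND[a·b] with ¬accelerating=1−0.50=0.50 → w = 0.3650
R3: (¬under=1−0.45=0.55 OR steady=0.91) = 0.9595; AND[a·b] with ¬decelerating=1−0.17=0.83 → w = 0.7964
R4: steady=0.91, over=0.40; AND[a·b] → w = 0.3640
Rules with consequent 'high': {R2, R3, R4} → strengths 0.3650, 0.7964, 0.3640
Aggregate via t-conorm [a + b − a·b]: 0.9178

0.918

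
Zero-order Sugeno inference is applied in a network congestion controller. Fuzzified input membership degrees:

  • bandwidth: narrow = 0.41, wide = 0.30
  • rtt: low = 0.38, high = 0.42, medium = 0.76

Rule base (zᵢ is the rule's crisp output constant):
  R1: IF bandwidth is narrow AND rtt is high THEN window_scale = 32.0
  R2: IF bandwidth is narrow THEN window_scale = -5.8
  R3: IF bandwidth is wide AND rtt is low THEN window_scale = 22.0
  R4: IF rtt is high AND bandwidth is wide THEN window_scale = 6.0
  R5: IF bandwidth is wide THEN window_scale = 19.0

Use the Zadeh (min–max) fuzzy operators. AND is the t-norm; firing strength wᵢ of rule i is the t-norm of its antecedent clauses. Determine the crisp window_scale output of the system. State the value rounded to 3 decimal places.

14.443

R1 (z=32.0): narrow=0.41, high=0.42; AND[min(a, b)] → w = 0.41
R2 (z=-5.8): narrow=0.41 → w = 0.41
R3 (z=22.0): wide=0.30, low=0.38; AND[min(a, b)] → w = 0.30
R4 (z=6.0): high=0.42, wide=0.30; AND[min(a, b)] → w = 0.30
R5 (z=19.0): wide=0.30 → w = 0.30
Weighted average = (0.41·32.0 + 0.41·-5.8 + 0.30·22.0 + 0.30·6.0 + 0.30·19.0) / (0.41 + 0.41 + 0.30 + 0.30 + 0.30)
  = 24.8420 / 1.7200 = 14.443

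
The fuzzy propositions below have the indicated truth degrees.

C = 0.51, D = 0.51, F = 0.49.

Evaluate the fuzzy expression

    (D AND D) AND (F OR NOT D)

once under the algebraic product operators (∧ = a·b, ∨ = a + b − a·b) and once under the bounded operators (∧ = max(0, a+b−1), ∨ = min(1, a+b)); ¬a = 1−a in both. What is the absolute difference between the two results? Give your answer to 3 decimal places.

Under algebraic product:
  D AND D = a·b on (0.5100, 0.5100) = 0.2601
  NOT D = 1 − 0.5100 = 0.4900
  F OR NOT D = a + b − a·b on (0.4900, 0.4900) = 0.7399
  (D AND D) AND (F OR NOT D) = a·b on (0.2601, 0.7399) = 0.1924
  → value = 0.1924
Under bounded:
  D AND D = max(0, a+b−1) on (0.51, 0.51) = 0.02
  NOT D = 1 − 0.51 = 0.49
  F OR NOT D = min(1, a+b) on (0.49, 0.49) = 0.98
  (D AND D) AND (F OR NOT D) = max(0, a+b−1) on (0.02, 0.98) = 0.00
  → value = 0.0000
|0.1924 − 0.0000| = 0.192

0.192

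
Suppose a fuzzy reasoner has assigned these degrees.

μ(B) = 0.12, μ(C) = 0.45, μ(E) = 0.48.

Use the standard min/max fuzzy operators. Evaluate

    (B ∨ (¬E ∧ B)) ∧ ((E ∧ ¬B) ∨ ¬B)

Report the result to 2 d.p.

¬E = 1 − 0.48 = 0.52
¬E ∧ B = min(a, b) on (0.52, 0.12) = 0.12
B ∨ (¬E ∧ B) = max(a, b) on (0.12, 0.12) = 0.12
¬B = 1 − 0.12 = 0.88
E ∧ ¬B = min(a, b) on (0.48, 0.88) = 0.48
¬B = 1 − 0.12 = 0.88
(E ∧ ¬B) ∨ ¬B = max(a, b) on (0.48, 0.88) = 0.88
(B ∨ (¬E ∧ B)) ∧ ((E ∧ ¬B) ∨ ¬B) = min(a, b) on (0.12, 0.88) = 0.12

0.12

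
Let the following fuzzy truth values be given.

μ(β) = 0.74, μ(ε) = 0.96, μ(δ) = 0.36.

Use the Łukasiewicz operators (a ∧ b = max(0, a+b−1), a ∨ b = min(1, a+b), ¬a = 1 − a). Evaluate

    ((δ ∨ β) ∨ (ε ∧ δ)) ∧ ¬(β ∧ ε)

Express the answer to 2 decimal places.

0.30

δ ∨ β = min(1, a+b) on (0.36, 0.74) = 1.00
ε ∧ δ = max(0, a+b−1) on (0.96, 0.36) = 0.32
(δ ∨ β) ∨ (ε ∧ δ) = min(1, a+b) on (1.00, 0.32) = 1.00
β ∧ ε = max(0, a+b−1) on (0.74, 0.96) = 0.70
¬(β ∧ ε) = 1 − 0.70 = 0.30
((δ ∨ β) ∨ (ε ∧ δ)) ∧ ¬(β ∧ ε) = max(0, a+b−1) on (1.00, 0.30) = 0.30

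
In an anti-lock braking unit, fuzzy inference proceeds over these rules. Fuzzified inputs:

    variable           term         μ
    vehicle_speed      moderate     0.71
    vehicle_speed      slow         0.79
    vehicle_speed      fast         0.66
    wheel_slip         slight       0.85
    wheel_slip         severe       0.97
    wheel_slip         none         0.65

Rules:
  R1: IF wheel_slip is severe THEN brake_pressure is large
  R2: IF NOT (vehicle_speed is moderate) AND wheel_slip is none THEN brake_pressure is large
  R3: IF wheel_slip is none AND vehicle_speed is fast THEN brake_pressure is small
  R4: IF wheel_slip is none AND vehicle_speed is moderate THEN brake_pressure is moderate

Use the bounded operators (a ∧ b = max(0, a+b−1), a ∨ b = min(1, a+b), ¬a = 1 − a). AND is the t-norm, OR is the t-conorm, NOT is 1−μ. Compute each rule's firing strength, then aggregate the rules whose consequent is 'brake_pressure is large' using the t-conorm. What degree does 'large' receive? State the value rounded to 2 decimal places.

R1: severe=0.97 → w = 0.97
R2: ¬moderate=1−0.71=0.29, none=0.65; AND[max(0, a+b−1)] → w = 0.00
R3: none=0.65, fast=0.66; AND[max(0, a+b−1)] → w = 0.31
R4: none=0.65, moderate=0.71; AND[max(0, a+b−1)] → w = 0.36
Rules with consequent 'large': {R1, R2} → strengths 0.97, 0.00
Aggregate via t-conorm [min(1, a+b)]: 0.97

0.97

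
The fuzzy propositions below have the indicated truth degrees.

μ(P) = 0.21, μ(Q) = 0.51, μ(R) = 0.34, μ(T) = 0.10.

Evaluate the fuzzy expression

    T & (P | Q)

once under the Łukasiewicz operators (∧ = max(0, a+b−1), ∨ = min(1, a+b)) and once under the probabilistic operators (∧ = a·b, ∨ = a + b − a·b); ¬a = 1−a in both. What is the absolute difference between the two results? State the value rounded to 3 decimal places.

0.061

Under Łukasiewicz:
  P | Q = min(1, a+b) on (0.21, 0.51) = 0.72
  T & (P | Q) = max(0, a+b−1) on (0.10, 0.72) = 0.00
  → value = 0.0000
Under probabilistic:
  P | Q = a + b − a·b on (0.2100, 0.5100) = 0.6129
  T & (P | Q) = a·b on (0.1000, 0.6129) = 0.0613
  → value = 0.0613
|0.0000 − 0.0613| = 0.061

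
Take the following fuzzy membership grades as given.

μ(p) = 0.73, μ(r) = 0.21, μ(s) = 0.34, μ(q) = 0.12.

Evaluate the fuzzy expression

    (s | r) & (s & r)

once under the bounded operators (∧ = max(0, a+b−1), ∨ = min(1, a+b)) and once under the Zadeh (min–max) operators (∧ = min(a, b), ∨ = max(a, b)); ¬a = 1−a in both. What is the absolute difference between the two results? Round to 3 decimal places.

0.210

Under bounded:
  s | r = min(1, a+b) on (0.34, 0.21) = 0.55
  s & r = max(0, a+b−1) on (0.34, 0.21) = 0.00
  (s | r) & (s & r) = max(0, a+b−1) on (0.55, 0.00) = 0.00
  → value = 0.0000
Under Zadeh (min–max):
  s | r = max(a, b) on (0.34, 0.21) = 0.34
  s & r = min(a, b) on (0.34, 0.21) = 0.21
  (s | r) & (s & r) = min(a, b) on (0.34, 0.21) = 0.21
  → value = 0.2100
|0.0000 − 0.2100| = 0.210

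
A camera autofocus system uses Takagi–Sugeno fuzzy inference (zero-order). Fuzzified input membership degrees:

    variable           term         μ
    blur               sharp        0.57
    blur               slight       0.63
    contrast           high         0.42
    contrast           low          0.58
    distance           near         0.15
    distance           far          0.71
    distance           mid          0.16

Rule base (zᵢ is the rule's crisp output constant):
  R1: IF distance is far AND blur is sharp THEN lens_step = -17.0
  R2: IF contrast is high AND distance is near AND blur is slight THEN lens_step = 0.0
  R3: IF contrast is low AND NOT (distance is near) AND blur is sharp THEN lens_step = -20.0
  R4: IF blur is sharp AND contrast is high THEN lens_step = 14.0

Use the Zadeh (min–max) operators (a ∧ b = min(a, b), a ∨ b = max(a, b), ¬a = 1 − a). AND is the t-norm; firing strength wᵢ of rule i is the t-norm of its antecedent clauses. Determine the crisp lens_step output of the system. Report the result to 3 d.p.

R1 (z=-17.0): far=0.71, sharp=0.57; AND[min(a, b)] → w = 0.57
R2 (z=0.0): high=0.42, near=0.15, slight=0.63; AND[min(a, b)] → w = 0.15
R3 (z=-20.0): low=0.58, ¬near=1−0.15=0.85, sharp=0.57; AND[min(a, b)] → w = 0.57
R4 (z=14.0): sharp=0.57, high=0.42; AND[min(a, b)] → w = 0.42
Weighted average = (0.57·-17.0 + 0.15·0.0 + 0.57·-20.0 + 0.42·14.0) / (0.57 + 0.15 + 0.57 + 0.42)
  = -15.2100 / 1.7100 = -8.895

-8.895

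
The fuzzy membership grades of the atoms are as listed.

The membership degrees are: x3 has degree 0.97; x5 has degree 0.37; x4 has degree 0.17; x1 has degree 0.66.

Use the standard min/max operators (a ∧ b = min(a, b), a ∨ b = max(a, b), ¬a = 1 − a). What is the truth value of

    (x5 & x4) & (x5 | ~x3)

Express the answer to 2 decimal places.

0.17

x5 & x4 = min(a, b) on (0.37, 0.17) = 0.17
~x3 = 1 − 0.97 = 0.03
x5 | ~x3 = max(a, b) on (0.37, 0.03) = 0.37
(x5 & x4) & (x5 | ~x3) = min(a, b) on (0.17, 0.37) = 0.17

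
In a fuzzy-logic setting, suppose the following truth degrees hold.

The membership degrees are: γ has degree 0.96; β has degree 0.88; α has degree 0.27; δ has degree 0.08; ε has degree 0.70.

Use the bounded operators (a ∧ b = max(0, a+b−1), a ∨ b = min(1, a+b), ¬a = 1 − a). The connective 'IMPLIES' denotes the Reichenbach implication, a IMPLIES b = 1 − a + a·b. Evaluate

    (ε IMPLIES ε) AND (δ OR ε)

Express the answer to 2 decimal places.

ε IMPLIES ε  [Reichenbach: 1 − a + a·b] with a=0.70, b=0.70 → 0.79
δ OR ε = min(1, a+b) on (0.08, 0.70) = 0.78
(ε IMPLIES ε) AND (δ OR ε) = max(0, a+b−1) on (0.79, 0.78) = 0.57

0.57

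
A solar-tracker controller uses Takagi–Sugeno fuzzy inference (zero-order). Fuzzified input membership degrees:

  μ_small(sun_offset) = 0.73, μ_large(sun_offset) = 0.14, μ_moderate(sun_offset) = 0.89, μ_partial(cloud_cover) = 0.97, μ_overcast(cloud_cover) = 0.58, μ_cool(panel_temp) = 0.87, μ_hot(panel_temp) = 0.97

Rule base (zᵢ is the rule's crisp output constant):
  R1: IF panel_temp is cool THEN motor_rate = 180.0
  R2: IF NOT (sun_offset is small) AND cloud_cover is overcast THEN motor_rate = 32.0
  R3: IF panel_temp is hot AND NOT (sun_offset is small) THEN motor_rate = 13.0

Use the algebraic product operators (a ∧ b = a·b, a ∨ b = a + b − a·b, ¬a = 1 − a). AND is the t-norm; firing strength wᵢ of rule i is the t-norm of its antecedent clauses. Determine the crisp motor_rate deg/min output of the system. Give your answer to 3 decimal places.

R1 (z=180.0): cool=0.87 → w = 0.8700
R2 (z=32.0): ¬small=1−0.73=0.27, overcast=0.58; AND[a·b] → w = 0.1566
R3 (z=13.0): hot=0.97, ¬small=1−0.73=0.27; AND[a·b] → w = 0.2619
Weighted average = (0.8700·180.0 + 0.1566·32.0 + 0.2619·13.0) / (0.8700 + 0.1566 + 0.2619)
  = 165.0159 / 1.2885 = 128.068

128.068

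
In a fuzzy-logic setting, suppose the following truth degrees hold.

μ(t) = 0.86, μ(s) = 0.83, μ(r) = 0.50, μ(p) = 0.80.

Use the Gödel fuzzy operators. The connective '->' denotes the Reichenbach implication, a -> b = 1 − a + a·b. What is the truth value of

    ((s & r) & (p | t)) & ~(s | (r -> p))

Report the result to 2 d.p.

0.10

s & r = min(a, b) on (0.83, 0.50) = 0.50
p | t = max(a, b) on (0.80, 0.86) = 0.86
(s & r) & (p | t) = min(a, b) on (0.50, 0.86) = 0.50
r -> p  [Reichenbach: 1 − a + a·b] with a=0.50, b=0.80 → 0.90
s | (r -> p) = max(a, b) on (0.83, 0.90) = 0.90
~(s | (r -> p)) = 1 − 0.90 = 0.10
((s & r) & (p | t)) & ~(s | (r -> p)) = min(a, b) on (0.50, 0.10) = 0.10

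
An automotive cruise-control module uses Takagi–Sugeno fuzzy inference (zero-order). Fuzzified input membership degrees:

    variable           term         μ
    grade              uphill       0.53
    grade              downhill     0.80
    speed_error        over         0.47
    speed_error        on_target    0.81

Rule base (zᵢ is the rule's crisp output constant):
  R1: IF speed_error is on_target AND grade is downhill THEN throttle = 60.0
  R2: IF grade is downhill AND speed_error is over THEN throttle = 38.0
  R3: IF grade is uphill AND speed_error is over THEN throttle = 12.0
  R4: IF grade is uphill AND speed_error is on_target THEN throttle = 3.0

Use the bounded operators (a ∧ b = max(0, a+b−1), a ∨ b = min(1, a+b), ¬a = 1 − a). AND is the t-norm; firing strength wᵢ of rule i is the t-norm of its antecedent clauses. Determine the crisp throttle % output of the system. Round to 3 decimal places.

R1 (z=60.0): on_target=0.81, downhill=0.80; AND[max(0, a+b−1)] → w = 0.61
R2 (z=38.0): downhill=0.80, over=0.47; AND[max(0, a+b−1)] → w = 0.27
R3 (z=12.0): uphill=0.53, over=0.47; AND[max(0, a+b−1)] → w = 0.00
R4 (z=3.0): uphill=0.53, on_target=0.81; AND[max(0, a+b−1)] → w = 0.34
Weighted average = (0.61·60.0 + 0.27·38.0 + 0.00·12.0 + 0.34·3.0) / (0.61 + 0.27 + 0.00 + 0.34)
  = 47.8800 / 1.2200 = 39.246

39.246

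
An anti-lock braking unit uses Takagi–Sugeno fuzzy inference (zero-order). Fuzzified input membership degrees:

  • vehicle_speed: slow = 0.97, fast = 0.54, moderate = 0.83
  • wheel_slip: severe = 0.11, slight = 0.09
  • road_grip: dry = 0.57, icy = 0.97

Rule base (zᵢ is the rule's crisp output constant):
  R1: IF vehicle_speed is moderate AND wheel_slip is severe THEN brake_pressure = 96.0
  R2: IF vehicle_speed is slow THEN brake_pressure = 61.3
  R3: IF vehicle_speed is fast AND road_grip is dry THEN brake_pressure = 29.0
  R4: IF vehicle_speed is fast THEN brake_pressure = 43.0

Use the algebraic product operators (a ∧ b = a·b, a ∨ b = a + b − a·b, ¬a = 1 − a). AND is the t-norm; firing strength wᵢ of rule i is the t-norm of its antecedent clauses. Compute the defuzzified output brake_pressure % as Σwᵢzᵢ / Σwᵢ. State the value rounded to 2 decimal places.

R1 (z=96.0): moderate=0.83, severe=0.11; AND[a·b] → w = 0.0913
R2 (z=61.3): slow=0.97 → w = 0.9700
R3 (z=29.0): fast=0.54, dry=0.57; AND[a·b] → w = 0.3078
R4 (z=43.0): fast=0.54 → w = 0.5400
Weighted average = (0.0913·96.0 + 0.9700·61.3 + 0.3078·29.0 + 0.5400·43.0) / (0.0913 + 0.9700 + 0.3078 + 0.5400)
  = 100.3720 / 1.9091 = 52.58

52.58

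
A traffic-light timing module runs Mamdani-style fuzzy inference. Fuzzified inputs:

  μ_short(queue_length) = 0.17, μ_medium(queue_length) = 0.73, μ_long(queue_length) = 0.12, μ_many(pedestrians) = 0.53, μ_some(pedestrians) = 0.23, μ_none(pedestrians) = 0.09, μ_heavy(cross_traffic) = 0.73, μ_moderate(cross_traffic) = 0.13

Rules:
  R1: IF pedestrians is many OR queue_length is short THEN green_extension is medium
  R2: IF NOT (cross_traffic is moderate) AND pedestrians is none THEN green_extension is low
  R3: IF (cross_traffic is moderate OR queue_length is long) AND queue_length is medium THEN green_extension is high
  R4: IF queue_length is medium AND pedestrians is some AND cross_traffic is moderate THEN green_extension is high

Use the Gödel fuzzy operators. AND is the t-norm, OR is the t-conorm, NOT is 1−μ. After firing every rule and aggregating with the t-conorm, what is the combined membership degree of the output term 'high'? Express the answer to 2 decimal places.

R1: many=0.53, short=0.17; OR[max(a, b)] → w = 0.53
R2: ¬moderate=1−0.13=0.87, none=0.09; AND[min(a, b)] → w = 0.09
R3: (moderate=0.13 OR long=0.12) = 0.13; AND[min(a, b)] with medium=0.73 → w = 0.13
R4: medium=0.73, some=0.23, moderate=0.13; AND[min(a, b)] → w = 0.13
Rules with consequent 'high': {R3, R4} → strengths 0.13, 0.13
Aggregate via t-conorm [max(a, b)]: 0.13

0.13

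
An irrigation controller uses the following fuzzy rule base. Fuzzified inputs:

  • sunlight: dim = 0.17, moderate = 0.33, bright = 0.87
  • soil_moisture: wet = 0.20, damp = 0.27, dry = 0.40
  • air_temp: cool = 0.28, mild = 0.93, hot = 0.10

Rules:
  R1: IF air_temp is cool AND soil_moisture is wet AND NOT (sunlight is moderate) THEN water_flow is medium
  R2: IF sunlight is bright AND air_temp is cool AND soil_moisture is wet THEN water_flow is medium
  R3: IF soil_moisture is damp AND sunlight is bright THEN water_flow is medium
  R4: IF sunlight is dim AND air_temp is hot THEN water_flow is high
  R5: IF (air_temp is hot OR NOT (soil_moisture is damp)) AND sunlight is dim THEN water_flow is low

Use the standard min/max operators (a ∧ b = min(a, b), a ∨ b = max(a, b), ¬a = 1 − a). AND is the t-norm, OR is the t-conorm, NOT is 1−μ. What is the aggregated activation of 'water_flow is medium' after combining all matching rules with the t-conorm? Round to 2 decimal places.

R1: cool=0.28, wet=0.20, ¬moderate=1−0.33=0.67; AND[min(a, b)] → w = 0.20
R2: bright=0.87, cool=0.28, wet=0.20; AND[min(a, b)] → w = 0.20
R3: damp=0.27, bright=0.87; AND[min(a, b)] → w = 0.27
R4: dim=0.17, hot=0.10; AND[min(a, b)] → w = 0.10
R5: (hot=0.10 OR ¬damp=1−0.27=0.73) = 0.73; AND[min(a, b)] with dim=0.17 → w = 0.17
Rules with consequent 'medium': {R1, R2, R3} → strengths 0.20, 0.20, 0.27
Aggregate via t-conorm [max(a, b)]: 0.27

0.27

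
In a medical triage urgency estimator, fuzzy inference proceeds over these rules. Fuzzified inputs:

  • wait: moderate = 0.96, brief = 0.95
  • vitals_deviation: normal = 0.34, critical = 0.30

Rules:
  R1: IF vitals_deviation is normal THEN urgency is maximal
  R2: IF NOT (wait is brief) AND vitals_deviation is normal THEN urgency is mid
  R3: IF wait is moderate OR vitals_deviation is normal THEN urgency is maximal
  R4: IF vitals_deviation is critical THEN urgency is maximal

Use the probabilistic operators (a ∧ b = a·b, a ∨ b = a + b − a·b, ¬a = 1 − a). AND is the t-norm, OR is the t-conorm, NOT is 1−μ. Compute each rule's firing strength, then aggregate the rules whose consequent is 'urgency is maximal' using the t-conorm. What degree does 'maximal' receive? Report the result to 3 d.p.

0.988

R1: normal=0.34 → w = 0.3400
R2: ¬brief=1−0.95=0.05, normal=0.34; AND[a·b] → w = 0.0170
R3: moderate=0.96, normal=0.34; OR[a + b − a·b] → w = 0.9736
R4: critical=0.30 → w = 0.3000
Rules with consequent 'maximal': {R1, R3, R4} → strengths 0.3400, 0.9736, 0.3000
Aggregate via t-conorm [a + b − a·b]: 0.9878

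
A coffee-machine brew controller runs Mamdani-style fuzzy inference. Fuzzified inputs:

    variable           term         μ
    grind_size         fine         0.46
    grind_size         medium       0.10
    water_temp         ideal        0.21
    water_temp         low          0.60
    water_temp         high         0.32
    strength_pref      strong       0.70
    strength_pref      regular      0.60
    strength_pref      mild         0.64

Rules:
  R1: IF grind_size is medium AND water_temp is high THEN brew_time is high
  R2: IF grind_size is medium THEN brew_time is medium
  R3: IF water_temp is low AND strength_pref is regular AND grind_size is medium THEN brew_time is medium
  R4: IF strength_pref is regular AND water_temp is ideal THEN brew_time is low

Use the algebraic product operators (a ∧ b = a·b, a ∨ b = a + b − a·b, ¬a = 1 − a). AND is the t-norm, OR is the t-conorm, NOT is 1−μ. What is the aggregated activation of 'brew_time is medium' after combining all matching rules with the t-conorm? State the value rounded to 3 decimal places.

R1: medium=0.10, high=0.32; AND[a·b] → w = 0.0320
R2: medium=0.10 → w = 0.1000
R3: low=0.60, regular=0.60, medium=0.10; AND[a·b] → w = 0.0360
R4: regular=0.60, ideal=0.21; AND[a·b] → w = 0.1260
Rules with consequent 'medium': {R2, R3} → strengths 0.1000, 0.0360
Aggregate via t-conorm [a + b − a·b]: 0.1324

0.132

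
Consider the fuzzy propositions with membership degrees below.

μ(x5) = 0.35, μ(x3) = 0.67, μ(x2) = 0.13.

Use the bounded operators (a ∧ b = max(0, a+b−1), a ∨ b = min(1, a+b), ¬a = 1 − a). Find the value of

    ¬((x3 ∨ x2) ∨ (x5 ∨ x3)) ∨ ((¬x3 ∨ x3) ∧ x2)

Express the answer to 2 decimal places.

0.13

x3 ∨ x2 = min(1, a+b) on (0.67, 0.13) = 0.80
x5 ∨ x3 = min(1, a+b) on (0.35, 0.67) = 1.00
(x3 ∨ x2) ∨ (x5 ∨ x3) = min(1, a+b) on (0.80, 1.00) = 1.00
¬((x3 ∨ x2) ∨ (x5 ∨ x3)) = 1 − 1.00 = 0.00
¬x3 = 1 − 0.67 = 0.33
¬x3 ∨ x3 = min(1, a+b) on (0.33, 0.67) = 1.00
(¬x3 ∨ x3) ∧ x2 = max(0, a+b−1) on (1.00, 0.13) = 0.13
¬((x3 ∨ x2) ∨ (x5 ∨ x3)) ∨ ((¬x3 ∨ x3) ∧ x2) = min(1, a+b) on (0.00, 0.13) = 0.13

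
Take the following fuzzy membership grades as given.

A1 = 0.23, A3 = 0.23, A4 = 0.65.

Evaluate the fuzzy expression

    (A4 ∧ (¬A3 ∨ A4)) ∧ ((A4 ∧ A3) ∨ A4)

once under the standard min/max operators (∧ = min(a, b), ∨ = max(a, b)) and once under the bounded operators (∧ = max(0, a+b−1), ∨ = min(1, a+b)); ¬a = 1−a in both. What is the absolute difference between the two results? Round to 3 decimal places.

0.350

Under standard min/max:
  ¬A3 = 1 − 0.23 = 0.77
  ¬A3 ∨ A4 = max(a, b) on (0.77, 0.65) = 0.77
  A4 ∧ (¬A3 ∨ A4) = min(a, b) on (0.65, 0.77) = 0.65
  A4 ∧ A3 = min(a, b) on (0.65, 0.23) = 0.23
  (A4 ∧ A3) ∨ A4 = max(a, b) on (0.23, 0.65) = 0.65
  (A4 ∧ (¬A3 ∨ A4)) ∧ ((A4 ∧ A3) ∨ A4) = min(a, b) on (0.65, 0.65) = 0.65
  → value = 0.6500
Under bounded:
  ¬A3 = 1 − 0.23 = 0.77
  ¬A3 ∨ A4 = min(1, a+b) on (0.77, 0.65) = 1.00
  A4 ∧ (¬A3 ∨ A4) = max(0, a+b−1) on (0.65, 1.00) = 0.65
  A4 ∧ A3 = max(0, a+b−1) on (0.65, 0.23) = 0.00
  (A4 ∧ A3) ∨ A4 = min(1, a+b) on (0.00, 0.65) = 0.65
  (A4 ∧ (¬A3 ∨ A4)) ∧ ((A4 ∧ A3) ∨ A4) = max(0, a+b−1) on (0.65, 0.65) = 0.30
  → value = 0.3000
|0.6500 − 0.3000| = 0.350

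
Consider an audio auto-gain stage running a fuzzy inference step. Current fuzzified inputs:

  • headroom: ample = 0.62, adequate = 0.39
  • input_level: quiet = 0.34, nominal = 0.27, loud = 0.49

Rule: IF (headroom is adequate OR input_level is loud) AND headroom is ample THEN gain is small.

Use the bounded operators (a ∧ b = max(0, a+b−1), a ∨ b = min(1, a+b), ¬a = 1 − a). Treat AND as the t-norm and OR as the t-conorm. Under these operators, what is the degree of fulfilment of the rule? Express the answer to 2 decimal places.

0.50

firing strength: (adequate=0.39 OR loud=0.49) = 0.88; AND[max(0, a+b−1)] with ample=0.62 → w = 0.50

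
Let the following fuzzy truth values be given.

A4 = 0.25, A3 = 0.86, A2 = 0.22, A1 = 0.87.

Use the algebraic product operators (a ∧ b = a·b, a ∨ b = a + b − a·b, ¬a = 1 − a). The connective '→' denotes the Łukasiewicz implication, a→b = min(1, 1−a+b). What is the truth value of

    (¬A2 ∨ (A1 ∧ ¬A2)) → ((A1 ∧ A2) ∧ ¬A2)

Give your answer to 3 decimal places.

0.220

¬A2 = 1 − 0.2200 = 0.7800
¬A2 = 1 − 0.2200 = 0.7800
A1 ∧ ¬A2 = a·b on (0.8700, 0.7800) = 0.6786
¬A2 ∨ (A1 ∧ ¬A2) = a + b − a·b on (0.7800, 0.6786) = 0.9293
A1 ∧ A2 = a·b on (0.8700, 0.2200) = 0.1914
¬A2 = 1 − 0.2200 = 0.7800
(A1 ∧ A2) ∧ ¬A2 = a·b on (0.1914, 0.7800) = 0.1493
(¬A2 ∨ (A1 ∧ ¬A2)) → ((A1 ∧ A2) ∧ ¬A2)  [Łukasiewicz: min(1, 1−a+b)] with a=0.9293, b=0.1493 → 0.2200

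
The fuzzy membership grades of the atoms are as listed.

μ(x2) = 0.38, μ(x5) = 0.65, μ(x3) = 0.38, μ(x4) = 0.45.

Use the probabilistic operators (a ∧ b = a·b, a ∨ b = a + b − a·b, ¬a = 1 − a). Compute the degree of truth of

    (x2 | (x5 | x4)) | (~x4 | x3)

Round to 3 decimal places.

x5 | x4 = a + b − a·b on (0.6500, 0.4500) = 0.8075
x2 | (x5 | x4) = a + b − a·b on (0.3800, 0.8075) = 0.8806
~x4 = 1 − 0.4500 = 0.5500
~x4 | x3 = a + b − a·b on (0.5500, 0.3800) = 0.7210
(x2 | (x5 | x4)) | (~x4 | x3) = a + b − a·b on (0.8806, 0.7210) = 0.9667

0.967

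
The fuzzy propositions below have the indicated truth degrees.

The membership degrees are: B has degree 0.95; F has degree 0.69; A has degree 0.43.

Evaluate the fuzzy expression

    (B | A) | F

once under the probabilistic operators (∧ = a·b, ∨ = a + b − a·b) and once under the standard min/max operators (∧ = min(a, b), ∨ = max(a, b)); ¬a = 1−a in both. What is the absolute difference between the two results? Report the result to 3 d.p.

0.041

Under probabilistic:
  B | A = a + b − a·b on (0.9500, 0.4300) = 0.9715
  (B | A) | F = a + b − a·b on (0.9715, 0.6900) = 0.9912
  → value = 0.9912
Under standard min/max:
  B | A = max(a, b) on (0.95, 0.43) = 0.95
  (B | A) | F = max(a, b) on (0.95, 0.69) = 0.95
  → value = 0.9500
|0.9912 − 0.9500| = 0.041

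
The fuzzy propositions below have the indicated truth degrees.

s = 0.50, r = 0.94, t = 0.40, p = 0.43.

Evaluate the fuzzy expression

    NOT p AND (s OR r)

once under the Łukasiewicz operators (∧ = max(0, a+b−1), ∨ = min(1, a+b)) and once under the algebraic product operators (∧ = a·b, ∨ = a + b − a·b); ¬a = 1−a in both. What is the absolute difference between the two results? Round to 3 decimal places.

Under Łukasiewicz:
  NOT p = 1 − 0.43 = 0.57
  s OR r = min(1, a+b) on (0.50, 0.94) = 1.00
  NOT p AND (s OR r) = max(0, a+b−1) on (0.57, 1.00) = 0.57
  → value = 0.5700
Under algebraic product:
  NOT p = 1 − 0.4300 = 0.5700
  s OR r = a + b − a·b on (0.5000, 0.9400) = 0.9700
  NOT p AND (s OR r) = a·b on (0.5700, 0.9700) = 0.5529
  → value = 0.5529
|0.5700 − 0.5529| = 0.017

0.017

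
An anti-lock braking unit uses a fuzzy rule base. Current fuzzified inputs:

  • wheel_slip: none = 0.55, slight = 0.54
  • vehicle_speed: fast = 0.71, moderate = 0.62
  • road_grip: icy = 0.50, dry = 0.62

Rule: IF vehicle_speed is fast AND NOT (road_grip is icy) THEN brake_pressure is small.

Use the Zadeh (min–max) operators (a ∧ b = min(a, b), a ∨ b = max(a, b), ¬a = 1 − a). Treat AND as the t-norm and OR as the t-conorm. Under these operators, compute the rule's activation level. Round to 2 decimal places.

0.50

firing strength: fast=0.71, ¬icy=1−0.50=0.50; AND[min(a, b)] → w = 0.50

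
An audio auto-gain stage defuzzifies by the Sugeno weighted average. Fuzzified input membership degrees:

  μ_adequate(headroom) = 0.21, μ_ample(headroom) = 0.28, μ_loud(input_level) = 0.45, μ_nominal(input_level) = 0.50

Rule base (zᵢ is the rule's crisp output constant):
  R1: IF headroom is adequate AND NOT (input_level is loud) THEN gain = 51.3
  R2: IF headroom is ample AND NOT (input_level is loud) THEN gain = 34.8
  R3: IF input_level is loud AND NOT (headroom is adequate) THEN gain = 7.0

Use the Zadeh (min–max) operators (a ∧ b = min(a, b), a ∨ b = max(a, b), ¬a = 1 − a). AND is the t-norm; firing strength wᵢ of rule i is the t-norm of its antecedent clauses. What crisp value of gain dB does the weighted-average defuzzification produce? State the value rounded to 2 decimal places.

25.18

R1 (z=51.3): adequate=0.21, ¬loud=1−0.45=0.55; AND[min(a, b)] → w = 0.21
R2 (z=34.8): ample=0.28, ¬loud=1−0.45=0.55; AND[min(a, b)] → w = 0.28
R3 (z=7.0): loud=0.45, ¬adequate=1−0.21=0.79; AND[min(a, b)] → w = 0.45
Weighted average = (0.21·51.3 + 0.28·34.8 + 0.45·7.0) / (0.21 + 0.28 + 0.45)
  = 23.6670 / 0.9400 = 25.18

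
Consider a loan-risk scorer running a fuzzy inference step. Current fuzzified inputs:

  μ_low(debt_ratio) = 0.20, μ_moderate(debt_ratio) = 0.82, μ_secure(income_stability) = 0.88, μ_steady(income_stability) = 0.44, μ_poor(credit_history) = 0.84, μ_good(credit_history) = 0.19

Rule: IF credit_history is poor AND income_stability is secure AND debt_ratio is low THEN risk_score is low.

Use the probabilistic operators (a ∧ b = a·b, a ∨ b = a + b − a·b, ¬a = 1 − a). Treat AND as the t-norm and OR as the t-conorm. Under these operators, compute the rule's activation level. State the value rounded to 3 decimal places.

firing strength: poor=0.84, secure=0.88, low=0.20; AND[a·b] → w = 0.1478

0.148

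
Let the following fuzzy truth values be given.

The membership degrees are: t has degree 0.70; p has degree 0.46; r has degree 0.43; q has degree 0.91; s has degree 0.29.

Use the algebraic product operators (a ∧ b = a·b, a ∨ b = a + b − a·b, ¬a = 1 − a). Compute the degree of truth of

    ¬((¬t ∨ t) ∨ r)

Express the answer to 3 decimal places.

0.120

¬t = 1 − 0.7000 = 0.3000
¬t ∨ t = a + b − a·b on (0.3000, 0.7000) = 0.7900
(¬t ∨ t) ∨ r = a + b − a·b on (0.7900, 0.4300) = 0.8803
¬((¬t ∨ t) ∨ r) = 1 − 0.8803 = 0.1197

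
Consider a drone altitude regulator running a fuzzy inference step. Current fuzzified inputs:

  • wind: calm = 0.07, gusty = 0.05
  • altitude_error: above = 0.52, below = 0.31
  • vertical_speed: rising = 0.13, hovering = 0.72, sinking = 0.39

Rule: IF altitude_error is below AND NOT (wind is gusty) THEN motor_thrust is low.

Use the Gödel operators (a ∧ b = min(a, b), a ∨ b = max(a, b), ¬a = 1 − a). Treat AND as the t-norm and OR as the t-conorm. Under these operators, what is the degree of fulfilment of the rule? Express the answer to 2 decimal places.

firing strength: below=0.31, ¬gusty=1−0.05=0.95; AND[min(a, b)] → w = 0.31

0.31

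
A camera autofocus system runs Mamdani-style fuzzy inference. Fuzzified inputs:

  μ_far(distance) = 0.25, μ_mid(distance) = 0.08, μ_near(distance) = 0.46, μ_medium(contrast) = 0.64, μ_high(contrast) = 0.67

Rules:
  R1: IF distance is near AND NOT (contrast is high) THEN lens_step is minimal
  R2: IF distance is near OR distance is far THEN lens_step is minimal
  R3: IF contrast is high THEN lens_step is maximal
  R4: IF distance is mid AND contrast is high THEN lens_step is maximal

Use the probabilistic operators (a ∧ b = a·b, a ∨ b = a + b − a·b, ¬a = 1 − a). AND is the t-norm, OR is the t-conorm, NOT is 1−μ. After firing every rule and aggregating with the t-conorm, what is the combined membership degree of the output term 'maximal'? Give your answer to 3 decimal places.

R1: near=0.46, ¬high=1−0.67=0.33; AND[a·b] → w = 0.1518
R2: near=0.46, far=0.25; OR[a + b − a·b] → w = 0.5950
R3: high=0.67 → w = 0.6700
R4: mid=0.08, high=0.67; AND[a·b] → w = 0.0536
Rules with consequent 'maximal': {R3, R4} → strengths 0.6700, 0.0536
Aggregate via t-conorm [a + b − a·b]: 0.6877

0.688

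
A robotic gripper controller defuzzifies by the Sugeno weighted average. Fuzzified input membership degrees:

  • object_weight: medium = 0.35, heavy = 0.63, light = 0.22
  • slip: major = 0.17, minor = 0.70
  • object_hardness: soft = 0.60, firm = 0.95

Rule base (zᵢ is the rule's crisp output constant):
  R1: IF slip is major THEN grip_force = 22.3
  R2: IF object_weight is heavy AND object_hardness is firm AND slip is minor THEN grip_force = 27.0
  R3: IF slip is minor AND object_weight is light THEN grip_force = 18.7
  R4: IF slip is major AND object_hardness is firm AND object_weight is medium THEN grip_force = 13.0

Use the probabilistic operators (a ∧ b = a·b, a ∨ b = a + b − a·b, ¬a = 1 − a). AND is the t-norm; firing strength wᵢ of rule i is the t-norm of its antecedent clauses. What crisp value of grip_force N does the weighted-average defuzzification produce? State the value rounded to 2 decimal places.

R1 (z=22.3): major=0.17 → w = 0.1700
R2 (z=27.0): heavy=0.63, firm=0.95, minor=0.70; AND[a·b] → w = 0.4189
R3 (z=18.7): minor=0.70, light=0.22; AND[a·b] → w = 0.1540
R4 (z=13.0): major=0.17, firm=0.95, medium=0.35; AND[a·b] → w = 0.0565
Weighted average = (0.1700·22.3 + 0.4189·27.0 + 0.1540·18.7 + 0.0565·13.0) / (0.1700 + 0.4189 + 0.1540 + 0.0565)
  = 18.7173 / 0.7995 = 23.41

23.41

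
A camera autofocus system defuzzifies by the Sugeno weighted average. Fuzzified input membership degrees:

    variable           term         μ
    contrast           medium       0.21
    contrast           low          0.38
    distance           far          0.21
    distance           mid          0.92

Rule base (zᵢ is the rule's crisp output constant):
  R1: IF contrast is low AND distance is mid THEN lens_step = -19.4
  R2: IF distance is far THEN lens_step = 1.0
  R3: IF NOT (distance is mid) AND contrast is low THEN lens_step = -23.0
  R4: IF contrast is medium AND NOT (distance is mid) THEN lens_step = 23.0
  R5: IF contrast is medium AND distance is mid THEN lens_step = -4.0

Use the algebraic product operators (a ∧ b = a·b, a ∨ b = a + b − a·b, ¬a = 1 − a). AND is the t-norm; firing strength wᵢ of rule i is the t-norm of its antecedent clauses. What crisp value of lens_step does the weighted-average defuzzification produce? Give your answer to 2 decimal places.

-9.57

R1 (z=-19.4): low=0.38, mid=0.92; AND[a·b] → w = 0.3496
R2 (z=1.0): far=0.21 → w = 0.2100
R3 (z=-23.0): ¬mid=1−0.92=0.08, low=0.38; AND[a·b] → w = 0.0304
R4 (z=23.0): medium=0.21, ¬mid=1−0.92=0.08; AND[a·b] → w = 0.0168
R5 (z=-4.0): medium=0.21, mid=0.92; AND[a·b] → w = 0.1932
Weighted average = (0.3496·-19.4 + 0.2100·1.0 + 0.0304·-23.0 + 0.0168·23.0 + 0.1932·-4.0) / (0.3496 + 0.2100 + 0.0304 + 0.0168 + 0.1932)
  = -7.6578 / 0.8000 = -9.57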